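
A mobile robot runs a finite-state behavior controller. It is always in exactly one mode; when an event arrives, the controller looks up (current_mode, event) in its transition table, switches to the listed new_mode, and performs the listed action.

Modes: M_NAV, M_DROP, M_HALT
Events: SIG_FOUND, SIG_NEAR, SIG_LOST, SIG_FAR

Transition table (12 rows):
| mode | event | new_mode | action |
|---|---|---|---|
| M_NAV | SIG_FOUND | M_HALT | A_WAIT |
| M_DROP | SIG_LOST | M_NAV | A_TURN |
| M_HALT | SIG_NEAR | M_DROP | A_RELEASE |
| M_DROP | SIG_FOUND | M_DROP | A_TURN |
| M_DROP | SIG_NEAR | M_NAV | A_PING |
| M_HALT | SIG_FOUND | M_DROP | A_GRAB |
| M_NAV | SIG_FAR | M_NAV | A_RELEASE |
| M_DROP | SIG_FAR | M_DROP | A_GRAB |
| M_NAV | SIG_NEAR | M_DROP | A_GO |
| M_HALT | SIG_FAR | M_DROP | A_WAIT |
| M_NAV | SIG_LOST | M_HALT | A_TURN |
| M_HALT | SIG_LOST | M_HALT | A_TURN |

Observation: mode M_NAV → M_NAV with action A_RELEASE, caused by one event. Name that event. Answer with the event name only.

SIG_FAR

try SIG_FOUND: (M_NAV, SIG_FOUND) → (M_HALT, A_WAIT)
try SIG_NEAR: (M_NAV, SIG_NEAR) → (M_DROP, A_GO)
try SIG_LOST: (M_NAV, SIG_LOST) → (M_HALT, A_TURN)
try SIG_FAR: (M_NAV, SIG_FAR) → (M_NAV, A_RELEASE)  ← matches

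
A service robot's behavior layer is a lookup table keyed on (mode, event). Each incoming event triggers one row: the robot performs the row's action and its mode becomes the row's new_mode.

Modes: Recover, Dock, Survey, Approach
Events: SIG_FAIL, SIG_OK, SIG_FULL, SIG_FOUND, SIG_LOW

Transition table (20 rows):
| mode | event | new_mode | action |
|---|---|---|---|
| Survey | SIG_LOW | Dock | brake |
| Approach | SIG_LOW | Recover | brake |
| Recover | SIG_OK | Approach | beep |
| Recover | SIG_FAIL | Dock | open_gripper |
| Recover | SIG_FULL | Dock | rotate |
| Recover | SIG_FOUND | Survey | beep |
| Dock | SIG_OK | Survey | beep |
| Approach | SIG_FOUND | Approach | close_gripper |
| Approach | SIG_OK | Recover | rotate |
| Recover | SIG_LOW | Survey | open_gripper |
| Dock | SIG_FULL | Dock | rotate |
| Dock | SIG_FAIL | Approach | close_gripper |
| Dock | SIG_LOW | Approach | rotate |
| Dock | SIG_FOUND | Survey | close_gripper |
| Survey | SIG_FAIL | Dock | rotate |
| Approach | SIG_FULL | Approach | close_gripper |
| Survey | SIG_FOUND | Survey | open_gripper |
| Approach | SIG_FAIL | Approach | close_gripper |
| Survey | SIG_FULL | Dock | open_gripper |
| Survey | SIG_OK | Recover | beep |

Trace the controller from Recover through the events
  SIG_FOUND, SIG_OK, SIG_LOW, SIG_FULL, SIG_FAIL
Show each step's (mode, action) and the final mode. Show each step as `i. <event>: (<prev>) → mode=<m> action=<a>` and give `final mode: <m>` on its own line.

1. SIG_FOUND: (Recover) → mode=Survey action=beep
2. SIG_OK: (Survey) → mode=Recover action=beep
3. SIG_LOW: (Recover) → mode=Survey action=open_gripper
4. SIG_FULL: (Survey) → mode=Dock action=open_gripper
5. SIG_FAIL: (Dock) → mode=Approach action=close_gripper

final mode: Approach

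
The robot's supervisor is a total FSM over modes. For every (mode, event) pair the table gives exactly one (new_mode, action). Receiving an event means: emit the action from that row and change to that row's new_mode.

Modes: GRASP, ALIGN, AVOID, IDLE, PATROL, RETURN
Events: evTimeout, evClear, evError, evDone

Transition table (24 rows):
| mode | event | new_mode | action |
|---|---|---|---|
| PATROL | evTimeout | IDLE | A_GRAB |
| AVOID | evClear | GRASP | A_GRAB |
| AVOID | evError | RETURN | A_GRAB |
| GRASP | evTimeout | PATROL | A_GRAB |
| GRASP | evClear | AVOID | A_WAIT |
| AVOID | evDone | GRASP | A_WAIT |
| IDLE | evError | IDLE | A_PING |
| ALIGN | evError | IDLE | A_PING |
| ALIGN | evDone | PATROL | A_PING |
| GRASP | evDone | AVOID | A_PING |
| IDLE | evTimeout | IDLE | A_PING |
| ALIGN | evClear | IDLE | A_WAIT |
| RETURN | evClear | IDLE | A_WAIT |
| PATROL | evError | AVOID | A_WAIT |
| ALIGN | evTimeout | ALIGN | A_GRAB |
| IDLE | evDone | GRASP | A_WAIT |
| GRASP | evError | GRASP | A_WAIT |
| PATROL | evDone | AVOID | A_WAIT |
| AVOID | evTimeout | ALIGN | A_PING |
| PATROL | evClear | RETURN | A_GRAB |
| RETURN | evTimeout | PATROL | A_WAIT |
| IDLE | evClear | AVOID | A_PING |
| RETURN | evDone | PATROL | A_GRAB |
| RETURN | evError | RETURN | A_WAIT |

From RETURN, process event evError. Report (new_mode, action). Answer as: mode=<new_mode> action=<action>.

mode=RETURN action=A_WAIT

current mode = RETURN; filter table to that mode:
  (RETURN, evClear) → (IDLE, A_WAIT)
  (RETURN, evTimeout) → (PATROL, A_WAIT)
  (RETURN, evDone) → (PATROL, A_GRAB)
  (RETURN, evError) → (RETURN, A_WAIT)  ← event matches
event = evError selects (RETURN, A_WAIT)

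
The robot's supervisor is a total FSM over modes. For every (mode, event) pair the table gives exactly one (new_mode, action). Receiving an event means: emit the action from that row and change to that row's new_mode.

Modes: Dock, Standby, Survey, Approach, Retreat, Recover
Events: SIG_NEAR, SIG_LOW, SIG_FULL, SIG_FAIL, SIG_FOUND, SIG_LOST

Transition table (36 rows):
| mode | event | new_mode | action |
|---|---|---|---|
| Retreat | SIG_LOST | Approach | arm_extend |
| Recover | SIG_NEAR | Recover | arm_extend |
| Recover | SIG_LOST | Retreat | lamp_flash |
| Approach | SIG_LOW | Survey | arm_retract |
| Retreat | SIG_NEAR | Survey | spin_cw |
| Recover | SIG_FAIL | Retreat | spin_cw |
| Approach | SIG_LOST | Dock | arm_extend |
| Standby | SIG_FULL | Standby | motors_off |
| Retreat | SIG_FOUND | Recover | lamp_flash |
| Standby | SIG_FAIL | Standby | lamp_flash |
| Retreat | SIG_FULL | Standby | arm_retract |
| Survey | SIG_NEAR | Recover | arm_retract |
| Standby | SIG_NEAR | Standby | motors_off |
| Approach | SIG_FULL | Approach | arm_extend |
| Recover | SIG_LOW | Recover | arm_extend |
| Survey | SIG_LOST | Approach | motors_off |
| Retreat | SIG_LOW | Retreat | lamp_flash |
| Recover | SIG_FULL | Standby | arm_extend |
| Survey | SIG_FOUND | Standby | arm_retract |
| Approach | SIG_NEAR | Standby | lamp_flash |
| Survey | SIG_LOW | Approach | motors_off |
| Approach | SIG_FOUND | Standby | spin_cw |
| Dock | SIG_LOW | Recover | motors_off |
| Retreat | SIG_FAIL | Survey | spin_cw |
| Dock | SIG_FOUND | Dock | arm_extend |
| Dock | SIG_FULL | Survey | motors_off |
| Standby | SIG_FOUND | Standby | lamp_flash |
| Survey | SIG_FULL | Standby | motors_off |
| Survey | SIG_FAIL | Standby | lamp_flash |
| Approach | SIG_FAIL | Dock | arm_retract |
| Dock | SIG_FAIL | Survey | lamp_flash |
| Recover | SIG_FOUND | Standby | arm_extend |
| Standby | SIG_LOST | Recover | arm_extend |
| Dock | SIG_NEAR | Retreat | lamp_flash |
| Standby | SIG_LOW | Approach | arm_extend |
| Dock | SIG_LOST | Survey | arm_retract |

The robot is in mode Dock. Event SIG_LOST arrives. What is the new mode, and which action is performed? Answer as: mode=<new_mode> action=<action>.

current mode = Dock; filter table to that mode:
  (Dock, SIG_LOW) → (Recover, motors_off)
  (Dock, SIG_FOUND) → (Dock, arm_extend)
  (Dock, SIG_FULL) → (Survey, motors_off)
  (Dock, SIG_FAIL) → (Survey, lamp_flash)
  (Dock, SIG_NEAR) → (Retreat, lamp_flash)
  (Dock, SIG_LOST) → (Survey, arm_retract)  ← event matches
event = SIG_LOST selects (Survey, arm_retract)

mode=Survey action=arm_retract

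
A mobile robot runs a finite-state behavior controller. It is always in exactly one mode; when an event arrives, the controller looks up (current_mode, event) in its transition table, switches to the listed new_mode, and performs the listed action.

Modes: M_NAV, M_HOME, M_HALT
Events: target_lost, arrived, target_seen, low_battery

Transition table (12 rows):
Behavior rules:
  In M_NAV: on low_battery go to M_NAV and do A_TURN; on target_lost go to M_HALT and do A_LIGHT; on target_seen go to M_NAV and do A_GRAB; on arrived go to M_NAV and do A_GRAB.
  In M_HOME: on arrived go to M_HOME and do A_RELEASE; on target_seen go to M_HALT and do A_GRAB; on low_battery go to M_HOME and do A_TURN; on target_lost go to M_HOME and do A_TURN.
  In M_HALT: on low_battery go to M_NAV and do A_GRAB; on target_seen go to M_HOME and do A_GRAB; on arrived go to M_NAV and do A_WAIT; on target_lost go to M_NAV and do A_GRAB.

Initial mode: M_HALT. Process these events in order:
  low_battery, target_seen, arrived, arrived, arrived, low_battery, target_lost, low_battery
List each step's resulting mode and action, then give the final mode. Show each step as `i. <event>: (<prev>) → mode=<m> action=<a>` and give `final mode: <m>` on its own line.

1. low_battery: (M_HALT) → mode=M_NAV action=A_GRAB
2. target_seen: (M_NAV) → mode=M_NAV action=A_GRAB
3. arrived: (M_NAV) → mode=M_NAV action=A_GRAB
4. arrived: (M_NAV) → mode=M_NAV action=A_GRAB
5. arrived: (M_NAV) → mode=M_NAV action=A_GRAB
6. low_battery: (M_NAV) → mode=M_NAV action=A_TURN
7. target_lost: (M_NAV) → mode=M_HALT action=A_LIGHT
8. low_battery: (M_HALT) → mode=M_NAV action=A_GRAB

final mode: M_NAV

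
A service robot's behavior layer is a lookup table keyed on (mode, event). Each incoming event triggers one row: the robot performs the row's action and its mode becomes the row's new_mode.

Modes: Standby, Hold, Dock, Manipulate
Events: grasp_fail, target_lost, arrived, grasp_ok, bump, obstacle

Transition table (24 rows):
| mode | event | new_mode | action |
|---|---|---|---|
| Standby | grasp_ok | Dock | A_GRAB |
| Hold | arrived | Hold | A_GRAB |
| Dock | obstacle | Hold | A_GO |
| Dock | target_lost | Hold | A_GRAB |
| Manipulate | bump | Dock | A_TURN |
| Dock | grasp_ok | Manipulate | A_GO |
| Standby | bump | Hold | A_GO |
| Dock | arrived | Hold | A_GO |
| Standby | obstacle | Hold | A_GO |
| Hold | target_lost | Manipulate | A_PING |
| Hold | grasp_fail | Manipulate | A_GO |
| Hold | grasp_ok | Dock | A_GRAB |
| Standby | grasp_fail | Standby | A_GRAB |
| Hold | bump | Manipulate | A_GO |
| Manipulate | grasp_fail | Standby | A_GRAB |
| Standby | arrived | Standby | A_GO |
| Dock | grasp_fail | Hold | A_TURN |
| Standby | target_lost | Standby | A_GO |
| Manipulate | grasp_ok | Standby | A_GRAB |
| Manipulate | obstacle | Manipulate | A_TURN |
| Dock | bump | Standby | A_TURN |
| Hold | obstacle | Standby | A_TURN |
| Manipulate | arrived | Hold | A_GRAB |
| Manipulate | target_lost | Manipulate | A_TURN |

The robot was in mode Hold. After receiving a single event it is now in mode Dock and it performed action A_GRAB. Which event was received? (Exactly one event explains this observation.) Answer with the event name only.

try grasp_fail: (Hold, grasp_fail) → (Manipulate, A_GO)
try target_lost: (Hold, target_lost) → (Manipulate, A_PING)
try arrived: (Hold, arrived) → (Hold, A_GRAB)
try grasp_ok: (Hold, grasp_ok) → (Dock, A_GRAB)  ← matches
try bump: (Hold, bump) → (Manipulate, A_GO)
try obstacle: (Hold, obstacle) → (Standby, A_TURN)

grasp_ok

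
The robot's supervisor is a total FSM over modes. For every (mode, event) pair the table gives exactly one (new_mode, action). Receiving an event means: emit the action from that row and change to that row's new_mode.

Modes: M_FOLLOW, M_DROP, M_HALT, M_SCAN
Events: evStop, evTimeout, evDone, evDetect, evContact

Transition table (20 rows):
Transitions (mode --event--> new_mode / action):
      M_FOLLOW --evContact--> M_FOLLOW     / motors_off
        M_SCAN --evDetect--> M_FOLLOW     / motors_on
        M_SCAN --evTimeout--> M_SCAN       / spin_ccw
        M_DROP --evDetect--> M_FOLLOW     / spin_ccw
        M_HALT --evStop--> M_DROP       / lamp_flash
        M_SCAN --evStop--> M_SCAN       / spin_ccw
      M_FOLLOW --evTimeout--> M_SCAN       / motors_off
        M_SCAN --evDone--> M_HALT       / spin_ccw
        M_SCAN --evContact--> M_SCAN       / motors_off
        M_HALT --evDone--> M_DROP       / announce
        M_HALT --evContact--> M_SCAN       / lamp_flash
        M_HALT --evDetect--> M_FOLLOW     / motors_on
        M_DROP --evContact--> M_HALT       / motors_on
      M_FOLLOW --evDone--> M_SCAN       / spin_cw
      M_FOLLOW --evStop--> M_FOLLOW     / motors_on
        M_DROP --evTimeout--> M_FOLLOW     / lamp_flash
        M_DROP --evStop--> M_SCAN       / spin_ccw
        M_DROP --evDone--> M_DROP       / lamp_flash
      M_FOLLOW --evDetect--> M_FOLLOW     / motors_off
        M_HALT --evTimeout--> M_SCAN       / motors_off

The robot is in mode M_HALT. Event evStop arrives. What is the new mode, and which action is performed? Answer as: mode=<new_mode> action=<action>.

mode=M_DROP action=lamp_flash

current mode = M_HALT; filter table to that mode:
  (M_HALT, evStop) → (M_DROP, lamp_flash)  ← event matches
  (M_HALT, evDone) → (M_DROP, announce)
  (M_HALT, evContact) → (M_SCAN, lamp_flash)
  (M_HALT, evDetect) → (M_FOLLOW, motors_on)
  (M_HALT, evTimeout) → (M_SCAN, motors_off)
event = evStop selects (M_DROP, lamp_flash)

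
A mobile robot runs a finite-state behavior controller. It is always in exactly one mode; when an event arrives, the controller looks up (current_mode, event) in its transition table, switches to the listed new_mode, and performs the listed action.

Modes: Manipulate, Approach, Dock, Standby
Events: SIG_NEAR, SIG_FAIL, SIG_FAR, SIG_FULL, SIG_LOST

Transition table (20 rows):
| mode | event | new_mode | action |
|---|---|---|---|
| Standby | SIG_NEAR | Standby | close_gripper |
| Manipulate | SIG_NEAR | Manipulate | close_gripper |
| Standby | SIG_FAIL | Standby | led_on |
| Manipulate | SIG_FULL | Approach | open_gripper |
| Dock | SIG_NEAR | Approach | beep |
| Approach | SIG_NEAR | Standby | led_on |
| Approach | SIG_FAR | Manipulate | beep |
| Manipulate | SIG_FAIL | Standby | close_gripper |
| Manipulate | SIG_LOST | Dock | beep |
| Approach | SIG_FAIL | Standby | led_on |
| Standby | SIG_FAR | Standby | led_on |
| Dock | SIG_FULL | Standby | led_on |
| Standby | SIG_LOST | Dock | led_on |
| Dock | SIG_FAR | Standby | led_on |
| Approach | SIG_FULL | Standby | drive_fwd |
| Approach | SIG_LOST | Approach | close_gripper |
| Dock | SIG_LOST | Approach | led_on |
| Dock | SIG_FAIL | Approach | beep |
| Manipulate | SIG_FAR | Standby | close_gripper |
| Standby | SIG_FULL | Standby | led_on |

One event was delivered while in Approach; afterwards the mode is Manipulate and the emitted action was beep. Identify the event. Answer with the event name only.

try SIG_NEAR: (Approach, SIG_NEAR) → (Standby, led_on)
try SIG_FAIL: (Approach, SIG_FAIL) → (Standby, led_on)
try SIG_FAR: (Approach, SIG_FAR) → (Manipulate, beep)  ← matches
try SIG_FULL: (Approach, SIG_FULL) → (Standby, drive_fwd)
try SIG_LOST: (Approach, SIG_LOST) → (Approach, close_gripper)

SIG_FAR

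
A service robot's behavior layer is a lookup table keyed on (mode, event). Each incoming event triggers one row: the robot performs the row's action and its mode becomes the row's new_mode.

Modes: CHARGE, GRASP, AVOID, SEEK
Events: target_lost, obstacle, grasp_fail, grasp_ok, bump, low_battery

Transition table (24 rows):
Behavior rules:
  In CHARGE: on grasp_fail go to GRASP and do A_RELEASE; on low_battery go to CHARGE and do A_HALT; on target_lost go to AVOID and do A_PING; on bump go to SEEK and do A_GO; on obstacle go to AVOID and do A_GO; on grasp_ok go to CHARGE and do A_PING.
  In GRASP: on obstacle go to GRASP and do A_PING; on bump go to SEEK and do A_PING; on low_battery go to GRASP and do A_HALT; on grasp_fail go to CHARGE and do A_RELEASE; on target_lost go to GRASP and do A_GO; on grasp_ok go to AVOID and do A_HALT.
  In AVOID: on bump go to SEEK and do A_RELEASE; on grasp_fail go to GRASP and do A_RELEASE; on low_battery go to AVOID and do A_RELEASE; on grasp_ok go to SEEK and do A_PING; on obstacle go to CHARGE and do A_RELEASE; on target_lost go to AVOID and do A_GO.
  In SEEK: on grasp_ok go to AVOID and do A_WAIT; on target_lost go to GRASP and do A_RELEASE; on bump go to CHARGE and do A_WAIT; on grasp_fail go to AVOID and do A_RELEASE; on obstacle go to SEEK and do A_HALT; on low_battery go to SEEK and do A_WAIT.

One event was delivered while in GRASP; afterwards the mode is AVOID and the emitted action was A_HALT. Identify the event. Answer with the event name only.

try target_lost: (GRASP, target_lost) → (GRASP, A_GO)
try obstacle: (GRASP, obstacle) → (GRASP, A_PING)
try grasp_fail: (GRASP, grasp_fail) → (CHARGE, A_RELEASE)
try grasp_ok: (GRASP, grasp_ok) → (AVOID, A_HALT)  ← matches
try bump: (GRASP, bump) → (SEEK, A_PING)
try low_battery: (GRASP, low_battery) → (GRASP, A_HALT)

grasp_ok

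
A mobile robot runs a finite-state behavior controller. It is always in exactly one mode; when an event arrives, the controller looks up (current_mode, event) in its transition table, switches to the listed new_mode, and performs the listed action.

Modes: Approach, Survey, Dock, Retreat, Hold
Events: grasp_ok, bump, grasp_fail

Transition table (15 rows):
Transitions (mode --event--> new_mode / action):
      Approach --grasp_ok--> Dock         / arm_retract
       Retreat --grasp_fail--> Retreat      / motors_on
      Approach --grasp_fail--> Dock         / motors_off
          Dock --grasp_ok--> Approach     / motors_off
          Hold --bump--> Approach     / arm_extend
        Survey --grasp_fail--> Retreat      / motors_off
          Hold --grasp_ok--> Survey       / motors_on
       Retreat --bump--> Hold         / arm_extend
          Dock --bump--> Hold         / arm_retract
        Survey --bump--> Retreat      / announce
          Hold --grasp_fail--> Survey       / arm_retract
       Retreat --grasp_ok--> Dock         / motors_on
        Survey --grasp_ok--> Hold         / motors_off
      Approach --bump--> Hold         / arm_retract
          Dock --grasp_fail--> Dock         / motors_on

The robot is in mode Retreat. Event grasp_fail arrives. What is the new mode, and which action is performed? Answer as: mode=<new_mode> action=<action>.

mode=Retreat action=motors_on

current mode = Retreat; filter table to that mode:
  (Retreat, grasp_fail) → (Retreat, motors_on)  ← event matches
  (Retreat, bump) → (Hold, arm_extend)
  (Retreat, grasp_ok) → (Dock, motors_on)
event = grasp_fail selects (Retreat, motors_on)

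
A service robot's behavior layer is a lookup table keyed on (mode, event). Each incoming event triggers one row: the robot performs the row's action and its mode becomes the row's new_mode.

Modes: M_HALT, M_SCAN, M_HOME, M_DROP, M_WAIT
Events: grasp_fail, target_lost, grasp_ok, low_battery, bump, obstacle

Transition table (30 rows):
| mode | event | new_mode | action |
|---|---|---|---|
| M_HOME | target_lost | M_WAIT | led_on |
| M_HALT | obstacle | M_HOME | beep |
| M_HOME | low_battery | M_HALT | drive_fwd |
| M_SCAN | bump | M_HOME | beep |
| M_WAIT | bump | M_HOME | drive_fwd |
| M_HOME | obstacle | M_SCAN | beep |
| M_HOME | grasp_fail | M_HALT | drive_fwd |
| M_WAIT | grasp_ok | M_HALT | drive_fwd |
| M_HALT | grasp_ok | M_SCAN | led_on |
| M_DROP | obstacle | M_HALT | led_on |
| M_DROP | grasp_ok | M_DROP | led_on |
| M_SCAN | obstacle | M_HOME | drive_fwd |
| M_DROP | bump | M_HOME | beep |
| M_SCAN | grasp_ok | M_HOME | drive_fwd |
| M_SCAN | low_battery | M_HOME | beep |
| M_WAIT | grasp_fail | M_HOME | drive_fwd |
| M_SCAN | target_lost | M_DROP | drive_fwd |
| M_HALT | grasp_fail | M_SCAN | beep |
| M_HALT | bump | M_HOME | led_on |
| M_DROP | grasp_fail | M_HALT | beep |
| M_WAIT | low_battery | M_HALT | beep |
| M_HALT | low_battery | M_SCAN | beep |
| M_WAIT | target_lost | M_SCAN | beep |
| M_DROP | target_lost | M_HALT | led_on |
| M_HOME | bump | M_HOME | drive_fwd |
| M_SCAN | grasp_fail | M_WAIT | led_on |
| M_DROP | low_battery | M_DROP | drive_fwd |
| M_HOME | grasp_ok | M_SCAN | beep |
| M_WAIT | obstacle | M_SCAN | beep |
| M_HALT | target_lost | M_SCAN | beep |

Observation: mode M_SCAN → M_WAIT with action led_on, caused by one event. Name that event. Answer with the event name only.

grasp_fail

try grasp_fail: (M_SCAN, grasp_fail) → (M_WAIT, led_on)  ← matches
try target_lost: (M_SCAN, target_lost) → (M_DROP, drive_fwd)
try grasp_ok: (M_SCAN, grasp_ok) → (M_HOME, drive_fwd)
try low_battery: (M_SCAN, low_battery) → (M_HOME, beep)
try bump: (M_SCAN, bump) → (M_HOME, beep)
try obstacle: (M_SCAN, obstacle) → (M_HOME, drive_fwd)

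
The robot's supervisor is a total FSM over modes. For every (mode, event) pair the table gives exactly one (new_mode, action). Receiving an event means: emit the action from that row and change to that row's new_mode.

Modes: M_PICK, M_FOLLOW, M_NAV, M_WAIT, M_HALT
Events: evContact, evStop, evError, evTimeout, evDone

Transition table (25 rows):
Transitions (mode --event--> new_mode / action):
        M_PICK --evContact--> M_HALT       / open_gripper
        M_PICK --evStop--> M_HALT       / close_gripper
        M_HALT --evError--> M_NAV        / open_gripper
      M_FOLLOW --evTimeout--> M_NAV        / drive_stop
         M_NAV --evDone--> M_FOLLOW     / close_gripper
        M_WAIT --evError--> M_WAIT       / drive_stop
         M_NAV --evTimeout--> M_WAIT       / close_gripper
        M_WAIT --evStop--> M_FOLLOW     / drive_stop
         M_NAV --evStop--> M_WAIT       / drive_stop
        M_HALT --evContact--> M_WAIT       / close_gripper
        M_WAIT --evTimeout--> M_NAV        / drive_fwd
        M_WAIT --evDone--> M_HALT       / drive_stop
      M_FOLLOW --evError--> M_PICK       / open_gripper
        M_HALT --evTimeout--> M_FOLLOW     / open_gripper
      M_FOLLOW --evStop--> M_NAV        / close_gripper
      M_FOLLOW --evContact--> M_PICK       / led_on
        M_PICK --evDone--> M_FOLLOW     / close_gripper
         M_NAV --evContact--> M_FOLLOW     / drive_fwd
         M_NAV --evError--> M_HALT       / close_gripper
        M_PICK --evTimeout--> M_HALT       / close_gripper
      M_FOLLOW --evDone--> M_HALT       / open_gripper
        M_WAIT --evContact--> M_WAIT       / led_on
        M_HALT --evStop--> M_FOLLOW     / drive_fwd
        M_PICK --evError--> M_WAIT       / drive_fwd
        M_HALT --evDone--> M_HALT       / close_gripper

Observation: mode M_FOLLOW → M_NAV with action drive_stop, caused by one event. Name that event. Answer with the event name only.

evTimeout

try evContact: (M_FOLLOW, evContact) → (M_PICK, led_on)
try evStop: (M_FOLLOW, evStop) → (M_NAV, close_gripper)
try evError: (M_FOLLOW, evError) → (M_PICK, open_gripper)
try evTimeout: (M_FOLLOW, evTimeout) → (M_NAV, drive_stop)  ← matches
try evDone: (M_FOLLOW, evDone) → (M_HALT, open_gripper)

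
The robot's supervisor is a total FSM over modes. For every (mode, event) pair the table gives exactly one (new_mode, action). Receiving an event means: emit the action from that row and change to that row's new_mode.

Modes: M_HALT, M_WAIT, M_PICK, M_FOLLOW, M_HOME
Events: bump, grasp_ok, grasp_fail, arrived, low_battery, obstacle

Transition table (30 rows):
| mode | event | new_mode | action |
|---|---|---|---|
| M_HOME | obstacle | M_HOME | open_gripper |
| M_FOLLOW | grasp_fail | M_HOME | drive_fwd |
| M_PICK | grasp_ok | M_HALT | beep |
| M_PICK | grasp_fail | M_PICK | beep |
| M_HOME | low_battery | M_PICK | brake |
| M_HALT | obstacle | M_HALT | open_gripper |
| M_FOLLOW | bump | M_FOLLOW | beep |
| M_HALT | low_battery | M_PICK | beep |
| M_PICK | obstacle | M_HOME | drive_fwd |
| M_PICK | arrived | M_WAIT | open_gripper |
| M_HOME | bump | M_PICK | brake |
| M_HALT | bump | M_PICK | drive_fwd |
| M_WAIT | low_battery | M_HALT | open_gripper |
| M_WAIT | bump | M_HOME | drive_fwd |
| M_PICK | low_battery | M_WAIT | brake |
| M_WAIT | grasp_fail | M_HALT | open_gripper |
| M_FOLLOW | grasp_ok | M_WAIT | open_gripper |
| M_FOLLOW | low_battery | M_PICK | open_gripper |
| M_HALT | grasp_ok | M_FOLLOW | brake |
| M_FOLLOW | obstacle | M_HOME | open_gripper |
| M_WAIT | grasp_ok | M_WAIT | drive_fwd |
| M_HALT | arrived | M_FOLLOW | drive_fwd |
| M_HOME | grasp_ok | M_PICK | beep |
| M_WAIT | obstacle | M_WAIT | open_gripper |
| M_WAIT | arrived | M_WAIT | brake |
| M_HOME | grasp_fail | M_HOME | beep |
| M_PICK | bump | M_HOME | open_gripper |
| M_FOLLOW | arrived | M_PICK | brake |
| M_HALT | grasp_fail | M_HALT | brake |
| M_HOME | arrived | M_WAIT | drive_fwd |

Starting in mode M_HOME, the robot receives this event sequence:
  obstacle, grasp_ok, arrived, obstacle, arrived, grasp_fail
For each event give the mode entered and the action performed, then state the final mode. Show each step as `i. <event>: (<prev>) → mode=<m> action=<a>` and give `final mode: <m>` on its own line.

final mode: M_HALT

1. obstacle: (M_HOME) → mode=M_HOME action=open_gripper
2. grasp_ok: (M_HOME) → mode=M_PICK action=beep
3. arrived: (M_PICK) → mode=M_WAIT action=open_gripper
4. obstacle: (M_WAIT) → mode=M_WAIT action=open_gripper
5. arrived: (M_WAIT) → mode=M_WAIT action=brake
6. grasp_fail: (M_WAIT) → mode=M_HALT action=open_gripper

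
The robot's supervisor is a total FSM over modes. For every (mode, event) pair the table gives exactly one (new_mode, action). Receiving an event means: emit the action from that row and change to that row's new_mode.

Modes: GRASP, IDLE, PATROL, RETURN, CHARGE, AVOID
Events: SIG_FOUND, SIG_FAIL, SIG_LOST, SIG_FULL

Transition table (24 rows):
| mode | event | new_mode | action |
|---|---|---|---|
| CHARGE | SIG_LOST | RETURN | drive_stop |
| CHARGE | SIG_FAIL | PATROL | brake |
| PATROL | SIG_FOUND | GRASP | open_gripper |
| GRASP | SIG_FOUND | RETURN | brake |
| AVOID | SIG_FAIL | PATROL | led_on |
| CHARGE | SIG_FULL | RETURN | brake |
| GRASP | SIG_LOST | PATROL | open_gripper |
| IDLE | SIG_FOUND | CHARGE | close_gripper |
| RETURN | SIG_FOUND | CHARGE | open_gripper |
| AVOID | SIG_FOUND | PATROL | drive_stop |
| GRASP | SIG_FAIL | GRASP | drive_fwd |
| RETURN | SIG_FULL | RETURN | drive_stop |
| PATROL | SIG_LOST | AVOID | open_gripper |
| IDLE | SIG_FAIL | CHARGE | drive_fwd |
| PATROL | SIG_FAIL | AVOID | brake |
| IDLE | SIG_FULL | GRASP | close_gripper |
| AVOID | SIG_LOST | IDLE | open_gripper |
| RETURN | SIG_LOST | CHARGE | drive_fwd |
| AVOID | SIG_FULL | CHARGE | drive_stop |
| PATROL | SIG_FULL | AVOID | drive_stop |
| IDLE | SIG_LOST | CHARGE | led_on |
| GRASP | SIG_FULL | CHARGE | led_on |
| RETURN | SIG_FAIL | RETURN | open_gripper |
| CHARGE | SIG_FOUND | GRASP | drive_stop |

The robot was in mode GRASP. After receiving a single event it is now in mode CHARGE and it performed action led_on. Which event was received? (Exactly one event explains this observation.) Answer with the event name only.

SIG_FULL

try SIG_FOUND: (GRASP, SIG_FOUND) → (RETURN, brake)
try SIG_FAIL: (GRASP, SIG_FAIL) → (GRASP, drive_fwd)
try SIG_LOST: (GRASP, SIG_LOST) → (PATROL, open_gripper)
try SIG_FULL: (GRASP, SIG_FULL) → (CHARGE, led_on)  ← matches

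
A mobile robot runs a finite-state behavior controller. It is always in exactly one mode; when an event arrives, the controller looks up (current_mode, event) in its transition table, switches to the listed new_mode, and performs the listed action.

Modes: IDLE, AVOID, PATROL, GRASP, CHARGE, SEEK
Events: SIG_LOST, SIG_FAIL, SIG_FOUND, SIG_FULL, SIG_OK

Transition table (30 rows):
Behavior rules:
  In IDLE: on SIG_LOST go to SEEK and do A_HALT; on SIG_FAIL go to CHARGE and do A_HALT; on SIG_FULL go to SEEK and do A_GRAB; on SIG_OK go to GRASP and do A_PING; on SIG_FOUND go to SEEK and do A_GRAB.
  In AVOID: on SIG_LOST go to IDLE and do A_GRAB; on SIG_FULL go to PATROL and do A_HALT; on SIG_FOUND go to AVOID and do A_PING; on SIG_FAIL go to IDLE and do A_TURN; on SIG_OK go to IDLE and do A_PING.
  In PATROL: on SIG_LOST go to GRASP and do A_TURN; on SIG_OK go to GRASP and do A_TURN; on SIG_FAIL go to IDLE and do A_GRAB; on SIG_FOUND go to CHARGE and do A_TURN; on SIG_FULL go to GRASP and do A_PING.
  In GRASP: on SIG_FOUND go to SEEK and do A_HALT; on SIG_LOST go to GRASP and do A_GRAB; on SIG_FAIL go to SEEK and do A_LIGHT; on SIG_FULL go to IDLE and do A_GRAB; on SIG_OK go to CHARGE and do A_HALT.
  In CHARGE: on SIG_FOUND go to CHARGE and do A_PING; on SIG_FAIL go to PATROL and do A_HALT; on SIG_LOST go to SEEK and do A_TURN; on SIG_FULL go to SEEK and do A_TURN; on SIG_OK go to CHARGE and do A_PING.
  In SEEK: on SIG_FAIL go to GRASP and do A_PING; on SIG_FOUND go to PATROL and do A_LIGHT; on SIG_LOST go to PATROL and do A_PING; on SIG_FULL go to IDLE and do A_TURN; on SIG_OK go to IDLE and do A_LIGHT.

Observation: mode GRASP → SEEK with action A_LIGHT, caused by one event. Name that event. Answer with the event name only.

SIG_FAIL

try SIG_LOST: (GRASP, SIG_LOST) → (GRASP, A_GRAB)
try SIG_FAIL: (GRASP, SIG_FAIL) → (SEEK, A_LIGHT)  ← matches
try SIG_FOUND: (GRASP, SIG_FOUND) → (SEEK, A_HALT)
try SIG_FULL: (GRASP, SIG_FULL) → (IDLE, A_GRAB)
try SIG_OK: (GRASP, SIG_OK) → (CHARGE, A_HALT)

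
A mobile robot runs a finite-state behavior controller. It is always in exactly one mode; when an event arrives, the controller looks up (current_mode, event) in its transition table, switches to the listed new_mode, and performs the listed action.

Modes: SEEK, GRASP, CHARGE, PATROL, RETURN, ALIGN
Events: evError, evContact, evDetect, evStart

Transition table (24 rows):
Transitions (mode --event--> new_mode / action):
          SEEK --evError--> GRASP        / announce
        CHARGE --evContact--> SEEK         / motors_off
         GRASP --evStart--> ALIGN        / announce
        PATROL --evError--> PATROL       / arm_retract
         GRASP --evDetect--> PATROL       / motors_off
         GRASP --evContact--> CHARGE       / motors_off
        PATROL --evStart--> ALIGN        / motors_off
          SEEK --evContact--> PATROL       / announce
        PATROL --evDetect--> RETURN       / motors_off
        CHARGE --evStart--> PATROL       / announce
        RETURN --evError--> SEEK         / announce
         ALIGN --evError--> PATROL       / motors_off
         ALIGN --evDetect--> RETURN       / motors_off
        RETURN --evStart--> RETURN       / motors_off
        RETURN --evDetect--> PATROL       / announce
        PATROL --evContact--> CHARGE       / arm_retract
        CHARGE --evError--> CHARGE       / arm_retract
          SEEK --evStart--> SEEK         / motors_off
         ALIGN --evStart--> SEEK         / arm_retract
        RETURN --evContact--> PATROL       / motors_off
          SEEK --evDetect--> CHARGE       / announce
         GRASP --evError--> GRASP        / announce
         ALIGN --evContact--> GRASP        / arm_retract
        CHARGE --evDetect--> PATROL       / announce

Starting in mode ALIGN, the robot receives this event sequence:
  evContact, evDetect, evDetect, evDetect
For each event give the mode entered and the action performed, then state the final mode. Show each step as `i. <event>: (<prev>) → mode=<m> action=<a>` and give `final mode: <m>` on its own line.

1. evContact: (ALIGN) → mode=GRASP action=arm_retract
2. evDetect: (GRASP) → mode=PATROL action=motors_off
3. evDetect: (PATROL) → mode=RETURN action=motors_off
4. evDetect: (RETURN) → mode=PATROL action=announce

final mode: PATROL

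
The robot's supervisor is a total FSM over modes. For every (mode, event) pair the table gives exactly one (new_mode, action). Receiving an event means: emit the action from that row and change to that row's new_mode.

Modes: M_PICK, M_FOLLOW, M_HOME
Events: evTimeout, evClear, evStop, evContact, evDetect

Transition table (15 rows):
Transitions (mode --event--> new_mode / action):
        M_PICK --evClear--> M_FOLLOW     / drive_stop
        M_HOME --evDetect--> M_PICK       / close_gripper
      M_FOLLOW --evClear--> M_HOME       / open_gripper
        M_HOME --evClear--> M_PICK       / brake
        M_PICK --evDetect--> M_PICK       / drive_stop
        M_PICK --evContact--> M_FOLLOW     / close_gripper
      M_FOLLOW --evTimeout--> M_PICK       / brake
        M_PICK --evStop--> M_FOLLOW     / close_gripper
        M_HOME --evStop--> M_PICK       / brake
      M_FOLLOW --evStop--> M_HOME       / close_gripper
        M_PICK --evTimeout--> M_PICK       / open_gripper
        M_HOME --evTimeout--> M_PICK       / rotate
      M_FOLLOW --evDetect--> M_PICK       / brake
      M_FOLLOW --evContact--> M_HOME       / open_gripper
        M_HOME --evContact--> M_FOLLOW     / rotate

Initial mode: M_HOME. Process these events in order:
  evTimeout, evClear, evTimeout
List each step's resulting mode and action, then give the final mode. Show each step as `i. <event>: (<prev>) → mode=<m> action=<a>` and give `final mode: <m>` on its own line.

1. evTimeout: (M_HOME) → mode=M_PICK action=rotate
2. evClear: (M_PICK) → mode=M_FOLLOW action=drive_stop
3. evTimeout: (M_FOLLOW) → mode=M_PICK action=brake

final mode: M_PICK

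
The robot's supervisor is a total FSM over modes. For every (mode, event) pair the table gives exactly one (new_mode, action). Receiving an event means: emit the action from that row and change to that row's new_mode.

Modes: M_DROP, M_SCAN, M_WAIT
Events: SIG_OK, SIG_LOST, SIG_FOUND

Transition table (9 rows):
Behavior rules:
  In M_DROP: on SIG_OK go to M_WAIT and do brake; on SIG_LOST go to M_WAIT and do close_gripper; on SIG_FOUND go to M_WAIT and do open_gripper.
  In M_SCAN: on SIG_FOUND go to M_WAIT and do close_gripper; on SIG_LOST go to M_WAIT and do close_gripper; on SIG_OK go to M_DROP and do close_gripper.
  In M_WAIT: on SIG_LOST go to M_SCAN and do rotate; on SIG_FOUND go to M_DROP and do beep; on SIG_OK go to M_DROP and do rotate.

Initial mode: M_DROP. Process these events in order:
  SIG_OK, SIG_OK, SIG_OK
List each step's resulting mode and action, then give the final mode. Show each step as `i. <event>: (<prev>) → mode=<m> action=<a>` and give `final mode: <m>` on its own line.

final mode: M_WAIT

1. SIG_OK: (M_DROP) → mode=M_WAIT action=brake
2. SIG_OK: (M_WAIT) → mode=M_DROP action=rotate
3. SIG_OK: (M_DROP) → mode=M_WAIT action=brake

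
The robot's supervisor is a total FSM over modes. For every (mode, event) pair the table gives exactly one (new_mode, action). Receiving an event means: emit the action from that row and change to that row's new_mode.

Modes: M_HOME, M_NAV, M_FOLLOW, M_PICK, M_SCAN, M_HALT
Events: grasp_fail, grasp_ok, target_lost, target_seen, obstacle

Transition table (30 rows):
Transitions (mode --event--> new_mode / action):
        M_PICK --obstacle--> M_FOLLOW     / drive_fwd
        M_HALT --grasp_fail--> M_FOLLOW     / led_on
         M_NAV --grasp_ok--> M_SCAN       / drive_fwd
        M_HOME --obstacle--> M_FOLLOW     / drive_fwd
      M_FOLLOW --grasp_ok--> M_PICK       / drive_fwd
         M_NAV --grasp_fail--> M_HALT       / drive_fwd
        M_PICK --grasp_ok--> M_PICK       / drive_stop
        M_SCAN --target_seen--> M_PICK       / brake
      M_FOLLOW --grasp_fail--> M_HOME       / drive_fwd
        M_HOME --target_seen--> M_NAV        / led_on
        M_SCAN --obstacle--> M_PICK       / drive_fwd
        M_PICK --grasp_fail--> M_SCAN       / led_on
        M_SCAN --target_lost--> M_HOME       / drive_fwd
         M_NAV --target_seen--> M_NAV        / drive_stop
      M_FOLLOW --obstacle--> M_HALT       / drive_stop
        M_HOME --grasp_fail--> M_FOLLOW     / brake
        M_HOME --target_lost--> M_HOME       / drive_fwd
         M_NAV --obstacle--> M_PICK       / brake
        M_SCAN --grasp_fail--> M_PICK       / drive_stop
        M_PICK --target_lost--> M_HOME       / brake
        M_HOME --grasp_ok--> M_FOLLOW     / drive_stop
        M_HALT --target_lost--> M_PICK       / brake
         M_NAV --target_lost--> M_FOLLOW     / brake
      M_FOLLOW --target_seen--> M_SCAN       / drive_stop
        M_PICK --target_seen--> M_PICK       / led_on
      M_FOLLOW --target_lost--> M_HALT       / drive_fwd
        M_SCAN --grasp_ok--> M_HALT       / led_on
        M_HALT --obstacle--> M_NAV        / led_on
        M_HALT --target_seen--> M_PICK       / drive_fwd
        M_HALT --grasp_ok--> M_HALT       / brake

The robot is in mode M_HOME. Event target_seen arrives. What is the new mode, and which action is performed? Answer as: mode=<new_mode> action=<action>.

mode=M_NAV action=led_on

current mode = M_HOME; filter table to that mode:
  (M_HOME, obstacle) → (M_FOLLOW, drive_fwd)
  (M_HOME, target_seen) → (M_NAV, led_on)  ← event matches
  (M_HOME, grasp_fail) → (M_FOLLOW, brake)
  (M_HOME, target_lost) → (M_HOME, drive_fwd)
  (M_HOME, grasp_ok) → (M_FOLLOW, drive_stop)
event = target_seen selects (M_NAV, led_on)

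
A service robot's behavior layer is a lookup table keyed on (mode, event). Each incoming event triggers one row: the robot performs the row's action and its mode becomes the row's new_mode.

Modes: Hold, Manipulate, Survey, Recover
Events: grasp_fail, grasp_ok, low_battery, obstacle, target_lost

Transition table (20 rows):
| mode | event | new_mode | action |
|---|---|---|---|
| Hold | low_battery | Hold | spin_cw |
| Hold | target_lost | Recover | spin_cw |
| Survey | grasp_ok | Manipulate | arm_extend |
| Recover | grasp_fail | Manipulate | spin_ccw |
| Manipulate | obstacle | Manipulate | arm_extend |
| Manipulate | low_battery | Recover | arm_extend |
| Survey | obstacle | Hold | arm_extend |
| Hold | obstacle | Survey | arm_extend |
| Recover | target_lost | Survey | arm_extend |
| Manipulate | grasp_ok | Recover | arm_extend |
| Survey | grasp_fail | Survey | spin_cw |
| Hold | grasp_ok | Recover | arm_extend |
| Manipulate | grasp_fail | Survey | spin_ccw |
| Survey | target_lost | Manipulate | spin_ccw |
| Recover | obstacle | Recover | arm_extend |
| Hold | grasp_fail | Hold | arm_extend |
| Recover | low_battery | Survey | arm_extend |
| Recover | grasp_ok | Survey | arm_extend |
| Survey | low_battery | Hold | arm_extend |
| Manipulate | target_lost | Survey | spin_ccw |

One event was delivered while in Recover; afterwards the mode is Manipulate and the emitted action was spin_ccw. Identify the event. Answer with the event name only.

grasp_fail

try grasp_fail: (Recover, grasp_fail) → (Manipulate, spin_ccw)  ← matches
try grasp_ok: (Recover, grasp_ok) → (Survey, arm_extend)
try low_battery: (Recover, low_battery) → (Survey, arm_extend)
try obstacle: (Recover, obstacle) → (Recover, arm_extend)
try target_lost: (Recover, target_lost) → (Survey, arm_extend)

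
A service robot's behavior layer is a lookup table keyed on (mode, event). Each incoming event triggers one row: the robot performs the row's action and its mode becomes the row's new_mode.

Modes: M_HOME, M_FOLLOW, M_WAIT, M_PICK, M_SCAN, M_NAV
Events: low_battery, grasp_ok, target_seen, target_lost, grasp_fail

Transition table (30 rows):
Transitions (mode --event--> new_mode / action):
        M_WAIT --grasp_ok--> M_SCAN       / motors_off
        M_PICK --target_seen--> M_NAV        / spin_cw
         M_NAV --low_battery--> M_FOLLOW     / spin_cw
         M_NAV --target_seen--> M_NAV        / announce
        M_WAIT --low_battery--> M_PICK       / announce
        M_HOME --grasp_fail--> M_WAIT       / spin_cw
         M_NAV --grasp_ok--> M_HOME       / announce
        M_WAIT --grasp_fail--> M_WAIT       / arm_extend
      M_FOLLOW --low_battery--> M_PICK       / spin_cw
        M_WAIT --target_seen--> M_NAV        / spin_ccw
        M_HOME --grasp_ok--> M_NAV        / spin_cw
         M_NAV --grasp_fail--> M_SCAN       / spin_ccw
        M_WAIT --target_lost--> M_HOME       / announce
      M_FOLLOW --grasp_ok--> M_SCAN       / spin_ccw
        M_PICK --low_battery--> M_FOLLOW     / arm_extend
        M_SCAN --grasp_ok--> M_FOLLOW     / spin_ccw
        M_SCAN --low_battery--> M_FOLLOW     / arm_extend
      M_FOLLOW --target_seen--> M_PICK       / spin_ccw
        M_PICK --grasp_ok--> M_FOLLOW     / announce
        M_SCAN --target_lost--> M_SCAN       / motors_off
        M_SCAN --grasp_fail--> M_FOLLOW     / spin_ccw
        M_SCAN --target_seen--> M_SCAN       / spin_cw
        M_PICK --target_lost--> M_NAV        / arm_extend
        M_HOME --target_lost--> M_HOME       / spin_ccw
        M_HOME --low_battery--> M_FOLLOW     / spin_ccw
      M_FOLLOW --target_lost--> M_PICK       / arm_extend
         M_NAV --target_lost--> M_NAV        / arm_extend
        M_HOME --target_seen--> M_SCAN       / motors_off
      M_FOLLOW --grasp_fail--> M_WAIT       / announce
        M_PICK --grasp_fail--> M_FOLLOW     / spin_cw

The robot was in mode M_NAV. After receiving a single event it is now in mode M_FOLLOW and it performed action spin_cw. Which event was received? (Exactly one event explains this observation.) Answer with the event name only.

try low_battery: (M_NAV, low_battery) → (M_FOLLOW, spin_cw)  ← matches
try grasp_ok: (M_NAV, grasp_ok) → (M_HOME, announce)
try target_seen: (M_NAV, target_seen) → (M_NAV, announce)
try target_lost: (M_NAV, target_lost) → (M_NAV, arm_extend)
try grasp_fail: (M_NAV, grasp_fail) → (M_SCAN, spin_ccw)

low_battery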